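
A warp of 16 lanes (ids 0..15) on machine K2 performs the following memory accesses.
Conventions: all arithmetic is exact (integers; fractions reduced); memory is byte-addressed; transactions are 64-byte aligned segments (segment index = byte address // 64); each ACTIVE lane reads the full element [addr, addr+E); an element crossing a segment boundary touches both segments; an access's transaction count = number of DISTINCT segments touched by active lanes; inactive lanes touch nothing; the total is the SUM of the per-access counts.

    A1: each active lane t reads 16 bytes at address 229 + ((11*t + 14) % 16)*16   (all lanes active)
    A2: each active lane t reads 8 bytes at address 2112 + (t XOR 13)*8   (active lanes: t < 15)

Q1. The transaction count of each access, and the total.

A1: 5 transactions
A2: 2 transactions

Answer: 5,2; total 7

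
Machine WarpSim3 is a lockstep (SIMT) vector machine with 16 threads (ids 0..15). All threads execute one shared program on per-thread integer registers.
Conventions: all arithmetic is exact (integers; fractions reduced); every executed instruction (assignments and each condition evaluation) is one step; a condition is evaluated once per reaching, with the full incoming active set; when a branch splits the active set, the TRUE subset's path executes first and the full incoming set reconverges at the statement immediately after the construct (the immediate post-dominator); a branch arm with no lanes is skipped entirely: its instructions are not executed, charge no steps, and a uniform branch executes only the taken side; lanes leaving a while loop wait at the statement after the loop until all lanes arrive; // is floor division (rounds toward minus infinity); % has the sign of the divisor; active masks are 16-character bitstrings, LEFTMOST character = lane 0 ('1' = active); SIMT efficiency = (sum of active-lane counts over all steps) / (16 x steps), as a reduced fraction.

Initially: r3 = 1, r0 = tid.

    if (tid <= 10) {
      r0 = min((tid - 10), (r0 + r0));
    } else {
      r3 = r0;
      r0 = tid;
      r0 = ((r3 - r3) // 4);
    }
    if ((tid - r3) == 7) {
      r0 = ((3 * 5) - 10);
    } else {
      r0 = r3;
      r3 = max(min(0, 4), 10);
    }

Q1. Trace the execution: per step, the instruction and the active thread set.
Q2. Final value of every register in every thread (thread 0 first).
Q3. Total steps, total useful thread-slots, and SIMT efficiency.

step 0: eval (tid <= 10)             1111111111111111
step 1: r0 <- min((tid - 10), (r0 + r0)) 1111111111100000
step 2: r3 <- r0                     0000000000011111
step 3: r0 <- tid                    0000000000011111
step 4: r0 <- ((r3 - r3) // 4)       0000000000011111
step 5: eval ((tid - r3) == 7)       1111111111111111
step 6: r0 <- ((3 * 5) - 10)         0000000010000000
step 7: r0 <- r3                     1111111101111111
step 8: r3 <- max(min(0, 4), 10)     1111111101111111

Answer: 9 steps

r3: 10,10,10,10,10,10,10,10,1,10,10,10,10,10,10,10
r0: 1,1,1,1,1,1,1,1,5,1,1,11,12,13,14,15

steps = 9; useful = 89; efficiency = 89/144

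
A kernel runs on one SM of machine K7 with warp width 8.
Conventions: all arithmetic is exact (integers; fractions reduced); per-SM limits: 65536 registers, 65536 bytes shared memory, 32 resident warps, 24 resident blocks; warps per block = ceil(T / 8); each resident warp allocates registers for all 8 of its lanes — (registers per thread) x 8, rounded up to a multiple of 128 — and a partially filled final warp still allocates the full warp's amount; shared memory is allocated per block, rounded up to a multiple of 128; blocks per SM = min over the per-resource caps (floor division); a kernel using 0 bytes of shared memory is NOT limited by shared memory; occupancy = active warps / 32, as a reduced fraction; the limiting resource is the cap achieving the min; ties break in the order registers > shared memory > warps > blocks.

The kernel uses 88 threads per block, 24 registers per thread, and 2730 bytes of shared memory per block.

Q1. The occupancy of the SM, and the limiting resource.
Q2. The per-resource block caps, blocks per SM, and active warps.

Answer: occupancy 11/16, limited by warps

registers: 23 blocks
shared memory: 23 blocks
warps: 2 blocks
blocks: 24 blocks

Answer: 2 blocks, 22 active warps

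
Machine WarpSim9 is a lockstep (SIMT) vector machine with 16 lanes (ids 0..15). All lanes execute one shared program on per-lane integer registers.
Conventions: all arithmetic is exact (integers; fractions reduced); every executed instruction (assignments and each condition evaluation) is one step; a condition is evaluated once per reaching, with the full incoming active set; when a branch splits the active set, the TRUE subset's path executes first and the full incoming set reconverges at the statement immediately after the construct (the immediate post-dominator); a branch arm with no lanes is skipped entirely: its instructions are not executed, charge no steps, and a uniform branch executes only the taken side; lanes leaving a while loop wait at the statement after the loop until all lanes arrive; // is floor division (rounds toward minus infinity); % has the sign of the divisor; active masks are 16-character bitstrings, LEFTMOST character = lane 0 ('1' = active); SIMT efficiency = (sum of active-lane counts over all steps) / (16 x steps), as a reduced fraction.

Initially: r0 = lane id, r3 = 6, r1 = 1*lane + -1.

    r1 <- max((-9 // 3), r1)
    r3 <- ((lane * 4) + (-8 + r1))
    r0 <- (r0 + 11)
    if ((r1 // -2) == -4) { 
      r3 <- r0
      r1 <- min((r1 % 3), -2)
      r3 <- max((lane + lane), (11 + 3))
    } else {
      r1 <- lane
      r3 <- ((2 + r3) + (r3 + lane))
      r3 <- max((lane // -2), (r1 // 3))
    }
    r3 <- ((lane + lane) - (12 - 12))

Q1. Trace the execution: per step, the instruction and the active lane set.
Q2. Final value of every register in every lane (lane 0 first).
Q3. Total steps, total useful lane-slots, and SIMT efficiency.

step 0: r1 <- max((-9 // 3), r1)     1111111111111111
step 1: r3 <- ((lane * 4) + (-8 + r1)) 1111111111111111
step 2: r0 <- (r0 + 11)              1111111111111111
step 3: eval ((r1 // -2) == -4)      1111111111111111
step 4: r3 <- r0                     0000000011000000
step 5: r1 <- min((r1 % 3), -2)      0000000011000000
step 6: r3 <- max((lane + lane), (11 + 3)) 0000000011000000
step 7: r1 <- lane                   1111111100111111
step 8: r3 <- ((2 + r3) + (r3 + lane)) 1111111100111111
step 9: r3 <- max((lane // -2), (r1 // 3)) 1111111100111111
step 10: r3 <- ((lane + lane) - (12 - 12)) 1111111111111111

Answer: 11 steps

r0: 11,12,13,14,15,16,17,18,19,20,21,22,23,24,25,26
r3: 0,2,4,6,8,10,12,14,16,18,20,22,24,26,28,30
r1: 0,1,2,3,4,5,6,7,-2,-2,10,11,12,13,14,15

steps = 11; useful = 128; efficiency = 128/176 = 8/11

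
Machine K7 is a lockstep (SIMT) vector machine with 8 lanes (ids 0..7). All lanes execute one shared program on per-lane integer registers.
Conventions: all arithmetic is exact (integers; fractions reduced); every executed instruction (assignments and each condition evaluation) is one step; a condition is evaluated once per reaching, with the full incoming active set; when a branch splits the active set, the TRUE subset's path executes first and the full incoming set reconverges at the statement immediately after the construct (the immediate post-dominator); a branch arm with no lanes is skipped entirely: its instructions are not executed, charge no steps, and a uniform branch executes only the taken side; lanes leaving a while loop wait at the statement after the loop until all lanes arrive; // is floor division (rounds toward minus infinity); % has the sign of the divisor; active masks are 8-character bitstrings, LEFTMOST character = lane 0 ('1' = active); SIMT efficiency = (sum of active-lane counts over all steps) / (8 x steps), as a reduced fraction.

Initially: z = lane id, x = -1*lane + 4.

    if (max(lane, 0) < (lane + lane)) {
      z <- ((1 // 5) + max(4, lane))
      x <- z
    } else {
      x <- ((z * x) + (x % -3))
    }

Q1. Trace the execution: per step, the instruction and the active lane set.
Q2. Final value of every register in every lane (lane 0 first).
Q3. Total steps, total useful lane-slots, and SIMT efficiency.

step 0: eval (max(lane, 0) < (lane + lane)) 11111111
step 1: z <- ((1 // 5) + max(4, lane)) 01111111
step 2: x <- z                       01111111
step 3: x <- ((z * x) + (x % -3))    10000000

Answer: 4 steps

z: 0,4,4,4,4,5,6,7
x: -2,4,4,4,4,5,6,7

steps = 4; useful = 23; efficiency = 23/32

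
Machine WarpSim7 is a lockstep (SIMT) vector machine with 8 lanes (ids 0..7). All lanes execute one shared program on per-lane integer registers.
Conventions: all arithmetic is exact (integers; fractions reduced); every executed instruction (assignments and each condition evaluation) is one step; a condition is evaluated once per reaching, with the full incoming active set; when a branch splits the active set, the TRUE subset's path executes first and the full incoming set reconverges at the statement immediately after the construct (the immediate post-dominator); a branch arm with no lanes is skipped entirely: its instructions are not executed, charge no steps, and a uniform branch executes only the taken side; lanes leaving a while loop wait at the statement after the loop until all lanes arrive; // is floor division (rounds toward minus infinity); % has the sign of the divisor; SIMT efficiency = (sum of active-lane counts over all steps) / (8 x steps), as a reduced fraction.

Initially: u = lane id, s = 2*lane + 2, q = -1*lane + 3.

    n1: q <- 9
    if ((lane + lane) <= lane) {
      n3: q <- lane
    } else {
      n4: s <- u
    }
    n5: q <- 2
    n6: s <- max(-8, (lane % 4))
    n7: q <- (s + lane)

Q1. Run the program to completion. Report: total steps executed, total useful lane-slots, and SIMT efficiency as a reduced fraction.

Answer: 7 steps, 48 useful, 6/7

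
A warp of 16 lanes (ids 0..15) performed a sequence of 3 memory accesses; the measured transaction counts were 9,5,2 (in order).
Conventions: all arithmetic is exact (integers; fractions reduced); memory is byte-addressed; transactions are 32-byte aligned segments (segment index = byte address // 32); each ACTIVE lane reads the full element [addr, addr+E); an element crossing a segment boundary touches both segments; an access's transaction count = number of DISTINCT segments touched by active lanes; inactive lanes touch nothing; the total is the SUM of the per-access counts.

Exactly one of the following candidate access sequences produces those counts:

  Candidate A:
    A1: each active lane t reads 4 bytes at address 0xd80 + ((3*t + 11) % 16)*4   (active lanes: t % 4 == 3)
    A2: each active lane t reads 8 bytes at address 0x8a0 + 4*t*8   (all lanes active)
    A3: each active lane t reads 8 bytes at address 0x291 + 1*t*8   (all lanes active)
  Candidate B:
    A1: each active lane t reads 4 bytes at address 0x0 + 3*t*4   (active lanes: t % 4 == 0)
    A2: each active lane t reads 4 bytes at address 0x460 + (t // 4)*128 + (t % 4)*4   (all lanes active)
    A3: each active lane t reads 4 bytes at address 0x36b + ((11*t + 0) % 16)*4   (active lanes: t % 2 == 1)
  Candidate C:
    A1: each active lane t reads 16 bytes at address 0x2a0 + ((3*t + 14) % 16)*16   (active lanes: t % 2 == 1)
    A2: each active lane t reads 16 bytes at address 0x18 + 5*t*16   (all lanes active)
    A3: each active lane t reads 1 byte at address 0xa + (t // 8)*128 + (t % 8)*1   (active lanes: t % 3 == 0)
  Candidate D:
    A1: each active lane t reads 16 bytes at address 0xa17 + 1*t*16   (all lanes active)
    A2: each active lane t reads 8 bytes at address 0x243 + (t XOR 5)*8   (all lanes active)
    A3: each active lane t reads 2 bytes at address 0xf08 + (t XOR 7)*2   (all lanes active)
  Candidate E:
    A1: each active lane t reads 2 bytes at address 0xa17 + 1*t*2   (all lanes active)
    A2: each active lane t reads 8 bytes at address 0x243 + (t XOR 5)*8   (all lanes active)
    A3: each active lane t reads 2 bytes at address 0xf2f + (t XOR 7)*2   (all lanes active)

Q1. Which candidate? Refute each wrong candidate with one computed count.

A: A1 gives 2 transactions, not 9
B: A1 gives 4 transactions, not 9
C: A1 gives 8 transactions, not 9
E: A1 gives 2 transactions, not 9
D: all counts match (9,5,2)

Answer: D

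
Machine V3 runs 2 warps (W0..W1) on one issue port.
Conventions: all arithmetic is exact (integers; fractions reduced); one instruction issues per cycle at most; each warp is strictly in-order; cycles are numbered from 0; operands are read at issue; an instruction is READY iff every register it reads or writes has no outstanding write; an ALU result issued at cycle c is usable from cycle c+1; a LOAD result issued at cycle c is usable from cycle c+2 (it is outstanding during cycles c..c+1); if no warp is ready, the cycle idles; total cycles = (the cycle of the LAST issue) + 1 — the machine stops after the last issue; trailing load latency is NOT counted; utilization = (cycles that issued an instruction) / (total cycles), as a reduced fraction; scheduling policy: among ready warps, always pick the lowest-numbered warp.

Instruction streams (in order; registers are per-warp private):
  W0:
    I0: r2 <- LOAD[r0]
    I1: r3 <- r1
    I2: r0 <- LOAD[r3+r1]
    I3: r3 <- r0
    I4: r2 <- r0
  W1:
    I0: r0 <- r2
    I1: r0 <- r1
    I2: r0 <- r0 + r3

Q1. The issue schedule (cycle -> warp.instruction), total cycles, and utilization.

cycle 0: W0.I0
cycle 1: W0.I1
cycle 2: W0.I2
cycle 3: W1.I0
cycle 4: W0.I3
cycle 5: W0.I4
cycle 6: W1.I1
cycle 7: W1.I2

Answer: 8 cycles, utilization 1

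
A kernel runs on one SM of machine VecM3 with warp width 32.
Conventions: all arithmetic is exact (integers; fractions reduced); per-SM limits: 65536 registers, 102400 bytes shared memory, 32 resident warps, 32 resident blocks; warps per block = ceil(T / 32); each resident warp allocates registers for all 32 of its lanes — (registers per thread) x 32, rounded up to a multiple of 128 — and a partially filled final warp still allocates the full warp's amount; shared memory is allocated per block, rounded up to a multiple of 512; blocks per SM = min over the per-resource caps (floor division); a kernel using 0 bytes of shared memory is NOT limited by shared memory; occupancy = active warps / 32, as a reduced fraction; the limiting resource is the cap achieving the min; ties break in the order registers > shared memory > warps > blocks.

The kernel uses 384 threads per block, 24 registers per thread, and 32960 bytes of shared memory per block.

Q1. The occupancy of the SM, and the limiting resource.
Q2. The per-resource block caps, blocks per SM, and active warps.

Answer: occupancy 3/4, limited by warps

registers: 7 blocks
shared memory: 3 blocks
warps: 2 blocks
blocks: 32 blocks

Answer: 2 blocks, 24 active warps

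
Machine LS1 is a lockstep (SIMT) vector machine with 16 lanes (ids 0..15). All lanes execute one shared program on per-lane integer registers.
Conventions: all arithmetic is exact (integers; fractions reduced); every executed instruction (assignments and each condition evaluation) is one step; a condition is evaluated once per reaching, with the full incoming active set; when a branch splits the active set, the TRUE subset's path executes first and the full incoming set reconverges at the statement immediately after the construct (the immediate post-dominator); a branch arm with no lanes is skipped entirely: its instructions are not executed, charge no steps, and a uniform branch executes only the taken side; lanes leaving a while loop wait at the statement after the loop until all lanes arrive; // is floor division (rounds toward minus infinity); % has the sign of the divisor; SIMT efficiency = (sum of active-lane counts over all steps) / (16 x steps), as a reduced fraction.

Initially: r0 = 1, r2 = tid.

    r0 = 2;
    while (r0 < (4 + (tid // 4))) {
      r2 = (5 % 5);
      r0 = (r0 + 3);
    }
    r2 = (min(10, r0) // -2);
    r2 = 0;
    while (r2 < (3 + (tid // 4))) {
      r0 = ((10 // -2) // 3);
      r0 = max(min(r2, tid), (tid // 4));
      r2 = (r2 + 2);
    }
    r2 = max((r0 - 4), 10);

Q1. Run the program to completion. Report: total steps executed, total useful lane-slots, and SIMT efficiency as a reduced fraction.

Answer: 24 steps, 328 useful, 41/48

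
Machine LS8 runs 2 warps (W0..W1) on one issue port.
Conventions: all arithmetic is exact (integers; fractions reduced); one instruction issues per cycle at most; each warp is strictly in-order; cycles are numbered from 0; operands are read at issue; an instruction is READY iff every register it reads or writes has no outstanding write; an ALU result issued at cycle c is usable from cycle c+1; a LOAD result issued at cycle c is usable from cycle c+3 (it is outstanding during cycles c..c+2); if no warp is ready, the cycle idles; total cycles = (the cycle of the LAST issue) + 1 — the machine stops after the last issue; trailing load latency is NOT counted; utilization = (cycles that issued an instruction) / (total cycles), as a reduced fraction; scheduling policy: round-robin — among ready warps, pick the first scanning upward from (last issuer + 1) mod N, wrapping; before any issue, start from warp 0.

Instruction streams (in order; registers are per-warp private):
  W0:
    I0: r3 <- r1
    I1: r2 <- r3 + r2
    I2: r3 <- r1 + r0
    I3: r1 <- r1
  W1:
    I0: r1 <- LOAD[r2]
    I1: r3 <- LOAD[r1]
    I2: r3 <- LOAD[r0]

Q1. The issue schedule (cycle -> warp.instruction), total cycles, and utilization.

cycle 0: W0.I0
cycle 1: W1.I0
cycle 2: W0.I1
cycle 3: W0.I2
cycle 4: W1.I1
cycle 5: W0.I3
cycle 6: idle
cycle 7: W1.I2

Answer: 8 cycles, utilization 7/8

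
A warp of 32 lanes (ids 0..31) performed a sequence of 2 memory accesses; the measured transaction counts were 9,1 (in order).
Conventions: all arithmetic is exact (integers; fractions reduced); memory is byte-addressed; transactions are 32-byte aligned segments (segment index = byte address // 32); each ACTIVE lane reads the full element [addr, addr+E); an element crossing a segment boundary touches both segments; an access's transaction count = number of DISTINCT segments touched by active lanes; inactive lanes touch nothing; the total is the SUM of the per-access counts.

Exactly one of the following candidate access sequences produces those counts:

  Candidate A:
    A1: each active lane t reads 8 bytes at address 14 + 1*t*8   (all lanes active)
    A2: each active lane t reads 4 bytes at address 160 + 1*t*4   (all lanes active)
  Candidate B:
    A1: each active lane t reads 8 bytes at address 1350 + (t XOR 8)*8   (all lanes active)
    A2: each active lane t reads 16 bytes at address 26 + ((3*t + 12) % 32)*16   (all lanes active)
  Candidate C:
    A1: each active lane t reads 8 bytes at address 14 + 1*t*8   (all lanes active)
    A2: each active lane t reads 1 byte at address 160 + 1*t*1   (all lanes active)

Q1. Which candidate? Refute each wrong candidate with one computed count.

A: A2 gives 4 transactions, not 1
B: A2 gives 17 transactions, not 1
C: all counts match (9,1)

Answer: C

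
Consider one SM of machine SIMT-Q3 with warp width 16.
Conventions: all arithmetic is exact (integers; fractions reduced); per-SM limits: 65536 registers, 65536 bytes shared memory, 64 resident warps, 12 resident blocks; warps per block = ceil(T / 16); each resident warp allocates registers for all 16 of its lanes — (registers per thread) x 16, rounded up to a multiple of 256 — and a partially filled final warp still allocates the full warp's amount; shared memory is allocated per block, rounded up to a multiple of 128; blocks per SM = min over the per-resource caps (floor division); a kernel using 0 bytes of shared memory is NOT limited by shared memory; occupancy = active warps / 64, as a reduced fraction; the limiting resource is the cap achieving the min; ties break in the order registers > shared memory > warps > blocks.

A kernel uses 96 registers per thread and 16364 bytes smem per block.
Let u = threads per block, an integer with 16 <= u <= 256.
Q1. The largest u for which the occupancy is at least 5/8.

Answer: u = 224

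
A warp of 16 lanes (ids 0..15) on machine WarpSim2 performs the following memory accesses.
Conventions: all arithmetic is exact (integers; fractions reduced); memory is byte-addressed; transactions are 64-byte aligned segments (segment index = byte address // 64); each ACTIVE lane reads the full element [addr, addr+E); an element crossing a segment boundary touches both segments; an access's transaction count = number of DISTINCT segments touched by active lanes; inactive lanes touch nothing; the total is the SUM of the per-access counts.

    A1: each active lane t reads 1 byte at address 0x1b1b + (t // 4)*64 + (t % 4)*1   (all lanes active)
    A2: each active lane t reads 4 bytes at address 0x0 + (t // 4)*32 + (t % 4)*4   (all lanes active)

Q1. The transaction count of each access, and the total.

A1: 4 transactions
A2: 2 transactions

Answer: 4,2; total 6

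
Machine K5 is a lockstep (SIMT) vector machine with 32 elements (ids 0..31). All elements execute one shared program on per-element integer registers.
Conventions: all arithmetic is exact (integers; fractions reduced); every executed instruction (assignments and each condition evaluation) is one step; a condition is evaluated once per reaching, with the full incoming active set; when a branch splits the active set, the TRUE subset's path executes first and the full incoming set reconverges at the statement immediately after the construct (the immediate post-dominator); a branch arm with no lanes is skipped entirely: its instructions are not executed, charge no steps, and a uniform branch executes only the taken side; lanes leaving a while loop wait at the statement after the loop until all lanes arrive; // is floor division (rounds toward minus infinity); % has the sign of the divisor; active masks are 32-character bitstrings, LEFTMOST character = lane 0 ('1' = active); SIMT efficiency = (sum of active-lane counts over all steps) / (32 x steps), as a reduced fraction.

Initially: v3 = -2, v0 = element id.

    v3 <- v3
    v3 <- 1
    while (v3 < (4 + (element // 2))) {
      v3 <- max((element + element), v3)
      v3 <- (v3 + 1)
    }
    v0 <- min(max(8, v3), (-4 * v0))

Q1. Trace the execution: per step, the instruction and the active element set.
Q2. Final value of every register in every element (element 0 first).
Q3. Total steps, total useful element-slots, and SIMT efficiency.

step 0: v3 <- v3                     11111111111111111111111111111111
step 1: v3 <- 1                      11111111111111111111111111111111
step 2: eval (v3 < (4 + (element // 2))) 11111111111111111111111111111111
step 3: v3 <- max((element + element), v3) 11111111111111111111111111111111
step 4: v3 <- (v3 + 1)               11111111111111111111111111111111
step 5: eval (v3 < (4 + (element // 2))) 11111111111111111111111111111111
step 6: v3 <- max((element + element), v3) 11000000000000000000000000000000
step 7: v3 <- (v3 + 1)               11000000000000000000000000000000
step 8: eval (v3 < (4 + (element // 2))) 11000000000000000000000000000000
step 9: v3 <- max((element + element), v3) 10000000000000000000000000000000
step 10: v3 <- (v3 + 1)               10000000000000000000000000000000
step 11: eval (v3 < (4 + (element // 2))) 10000000000000000000000000000000
step 12: v0 <- min(max(8, v3), (-4 * v0)) 11111111111111111111111111111111

Answer: 13 steps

v3: 4,4,5,7,9,11,13,15,17,19,21,23,25,27,29,31,33,35,37,39,41,43,45,47,49,51,53,55,57,59,61,63
v0: 0,-4,-8,-12,-16,-20,-24,-28,-32,-36,-40,-44,-48,-52,-56,-60,-64,-68,-72,-76,-80,-84,-88,-92,-96,-100,-104,-108,-112,-116,-120,-124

steps = 13; useful = 233; efficiency = 233/416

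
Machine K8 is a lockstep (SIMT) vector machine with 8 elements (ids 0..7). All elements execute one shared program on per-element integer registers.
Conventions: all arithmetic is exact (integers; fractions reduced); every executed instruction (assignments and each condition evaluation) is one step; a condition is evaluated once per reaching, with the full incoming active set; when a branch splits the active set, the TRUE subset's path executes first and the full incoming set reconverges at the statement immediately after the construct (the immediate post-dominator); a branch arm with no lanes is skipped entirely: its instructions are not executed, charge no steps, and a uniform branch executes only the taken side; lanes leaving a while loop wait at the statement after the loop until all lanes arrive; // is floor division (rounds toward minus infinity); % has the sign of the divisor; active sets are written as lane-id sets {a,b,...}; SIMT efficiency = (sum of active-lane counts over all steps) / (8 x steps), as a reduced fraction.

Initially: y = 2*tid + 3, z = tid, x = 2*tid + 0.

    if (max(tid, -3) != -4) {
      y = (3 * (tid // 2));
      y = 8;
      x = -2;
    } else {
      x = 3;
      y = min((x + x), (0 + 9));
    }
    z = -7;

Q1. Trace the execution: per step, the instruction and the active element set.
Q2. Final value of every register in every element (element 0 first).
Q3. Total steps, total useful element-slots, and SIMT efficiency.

step 0: eval (max(tid, -3) != -4)    {0,1,2,3,4,5,6,7}
step 1: y <- (3 * (tid // 2))        {0,1,2,3,4,5,6,7}
step 2: y <- 8                       {0,1,2,3,4,5,6,7}
step 3: x <- -2                      {0,1,2,3,4,5,6,7}
step 4: z <- -7                      {0,1,2,3,4,5,6,7}

Answer: 5 steps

y: 8,8,8,8,8,8,8,8
z: -7,-7,-7,-7,-7,-7,-7,-7
x: -2,-2,-2,-2,-2,-2,-2,-2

steps = 5; useful = 40; efficiency = 40/40 = 1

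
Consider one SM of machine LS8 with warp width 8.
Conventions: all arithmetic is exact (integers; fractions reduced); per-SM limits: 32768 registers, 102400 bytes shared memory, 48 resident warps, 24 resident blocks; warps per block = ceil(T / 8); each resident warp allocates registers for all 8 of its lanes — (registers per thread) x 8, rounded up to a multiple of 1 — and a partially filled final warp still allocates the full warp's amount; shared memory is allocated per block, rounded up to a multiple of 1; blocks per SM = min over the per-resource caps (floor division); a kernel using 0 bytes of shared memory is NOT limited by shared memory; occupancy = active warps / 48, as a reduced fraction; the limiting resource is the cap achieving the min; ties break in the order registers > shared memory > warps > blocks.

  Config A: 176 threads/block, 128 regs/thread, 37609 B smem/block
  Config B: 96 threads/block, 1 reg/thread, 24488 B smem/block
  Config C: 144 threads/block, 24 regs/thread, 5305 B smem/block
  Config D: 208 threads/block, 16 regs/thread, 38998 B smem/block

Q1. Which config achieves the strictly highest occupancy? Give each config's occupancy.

occupancies: A 11/24, B 1, C 3/4, D 13/24

Answer: B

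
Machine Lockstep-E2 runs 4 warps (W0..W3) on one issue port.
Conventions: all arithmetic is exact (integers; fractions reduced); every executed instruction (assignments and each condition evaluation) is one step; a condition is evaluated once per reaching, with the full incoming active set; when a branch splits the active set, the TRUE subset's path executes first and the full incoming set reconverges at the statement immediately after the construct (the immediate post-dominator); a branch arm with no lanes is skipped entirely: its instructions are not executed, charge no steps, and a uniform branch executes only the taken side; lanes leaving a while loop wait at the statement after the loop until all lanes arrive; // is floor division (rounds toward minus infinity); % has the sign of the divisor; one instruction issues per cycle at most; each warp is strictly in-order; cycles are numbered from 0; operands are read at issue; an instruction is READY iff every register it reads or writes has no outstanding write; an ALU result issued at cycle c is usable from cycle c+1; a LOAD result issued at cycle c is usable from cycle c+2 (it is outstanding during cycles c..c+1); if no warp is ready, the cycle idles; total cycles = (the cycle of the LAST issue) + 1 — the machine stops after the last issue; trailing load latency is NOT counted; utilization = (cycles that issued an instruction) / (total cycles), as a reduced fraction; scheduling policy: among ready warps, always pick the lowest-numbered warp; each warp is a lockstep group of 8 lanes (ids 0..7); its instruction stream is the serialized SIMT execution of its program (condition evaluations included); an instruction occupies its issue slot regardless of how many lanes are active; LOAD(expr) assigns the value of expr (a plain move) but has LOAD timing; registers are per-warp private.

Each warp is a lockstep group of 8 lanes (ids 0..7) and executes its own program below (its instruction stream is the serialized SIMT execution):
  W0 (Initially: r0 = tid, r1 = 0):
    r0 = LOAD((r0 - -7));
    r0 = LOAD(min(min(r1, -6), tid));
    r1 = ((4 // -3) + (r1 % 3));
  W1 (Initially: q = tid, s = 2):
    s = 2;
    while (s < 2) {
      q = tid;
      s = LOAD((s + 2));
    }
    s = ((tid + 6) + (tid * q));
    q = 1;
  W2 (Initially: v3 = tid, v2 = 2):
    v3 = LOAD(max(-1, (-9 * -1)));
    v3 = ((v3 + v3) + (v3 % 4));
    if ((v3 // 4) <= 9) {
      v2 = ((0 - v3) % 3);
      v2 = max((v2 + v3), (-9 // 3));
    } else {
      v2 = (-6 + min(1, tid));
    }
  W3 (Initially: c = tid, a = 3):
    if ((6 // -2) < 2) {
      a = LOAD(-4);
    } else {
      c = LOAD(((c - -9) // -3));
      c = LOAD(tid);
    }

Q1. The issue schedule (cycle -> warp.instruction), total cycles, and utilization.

cycle 0: W0.I0
cycle 1: W1.I0
cycle 2: W0.I1
cycle 3: W0.I2
cycle 4: W1.I1
cycle 5: W1.I2
cycle 6: W1.I3
cycle 7: W2.I0
cycle 8: W3.I0
cycle 9: W2.I1
cycle 10: W2.I2
cycle 11: W2.I3
cycle 12: W2.I4
cycle 13: W3.I1

Answer: 14 cycles, utilization 1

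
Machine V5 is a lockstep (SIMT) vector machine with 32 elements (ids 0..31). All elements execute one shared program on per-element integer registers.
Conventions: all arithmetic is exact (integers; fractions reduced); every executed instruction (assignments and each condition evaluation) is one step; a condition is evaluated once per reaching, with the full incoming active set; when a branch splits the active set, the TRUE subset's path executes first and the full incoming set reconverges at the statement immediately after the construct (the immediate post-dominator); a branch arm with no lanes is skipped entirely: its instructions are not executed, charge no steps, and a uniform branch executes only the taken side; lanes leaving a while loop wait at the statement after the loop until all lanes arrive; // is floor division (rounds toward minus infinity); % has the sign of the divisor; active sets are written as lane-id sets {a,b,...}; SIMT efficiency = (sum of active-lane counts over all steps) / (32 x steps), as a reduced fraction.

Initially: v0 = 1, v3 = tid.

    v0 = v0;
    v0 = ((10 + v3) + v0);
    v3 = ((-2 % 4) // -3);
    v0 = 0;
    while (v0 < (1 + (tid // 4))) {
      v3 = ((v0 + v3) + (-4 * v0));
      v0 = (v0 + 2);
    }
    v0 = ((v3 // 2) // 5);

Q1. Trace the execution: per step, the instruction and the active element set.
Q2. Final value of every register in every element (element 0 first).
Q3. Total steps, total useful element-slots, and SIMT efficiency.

step 0: v0 <- v0                     {0,1,2,3,4,5,6,7,8,9,10,11,12,13,14,15,16,17,18,19,20,21,22,23,24,25,26,27,28,29,30,31}
step 1: v0 <- ((10 + v3) + v0)       {0,1,2,3,4,5,6,7,8,9,10,11,12,13,14,15,16,17,18,19,20,21,22,23,24,25,26,27,28,29,30,31}
step 2: v3 <- ((-2 % 4) // -3)       {0,1,2,3,4,5,6,7,8,9,10,11,12,13,14,15,16,17,18,19,20,21,22,23,24,25,26,27,28,29,30,31}
step 3: v0 <- 0                      {0,1,2,3,4,5,6,7,8,9,10,11,12,13,14,15,16,17,18,19,20,21,22,23,24,25,26,27,28,29,30,31}
step 4: eval (v0 < (1 + (tid // 4))) {0,1,2,3,4,5,6,7,8,9,10,11,12,13,14,15,16,17,18,19,20,21,22,23,24,25,26,27,28,29,30,31}
step 5: v3 <- ((v0 + v3) + (-4 * v0)) {0,1,2,3,4,5,6,7,8,9,10,11,12,13,14,15,16,17,18,19,20,21,22,23,24,25,26,27,28,29,30,31}
step 6: v0 <- (v0 + 2)               {0,1,2,3,4,5,6,7,8,9,10,11,12,13,14,15,16,17,18,19,20,21,22,23,24,25,26,27,28,29,30,31}
step 7: eval (v0 < (1 + (tid // 4))) {0,1,2,3,4,5,6,7,8,9,10,11,12,13,14,15,16,17,18,19,20,21,22,23,24,25,26,27,28,29,30,31}
step 8: v3 <- ((v0 + v3) + (-4 * v0)) {8,9,10,11,12,13,14,15,16,17,18,19,20,21,22,23,24,25,26,27,28,29,30,31}
step 9: v0 <- (v0 + 2)               {8,9,10,11,12,13,14,15,16,17,18,19,20,21,22,23,24,25,26,27,28,29,30,31}
step 10: eval (v0 < (1 + (tid // 4))) {8,9,10,11,12,13,14,15,16,17,18,19,20,21,22,23,24,25,26,27,28,29,30,31}
step 11: v3 <- ((v0 + v3) + (-4 * v0)) {16,17,18,19,20,21,22,23,24,25,26,27,28,29,30,31}
step 12: v0 <- (v0 + 2)               {16,17,18,19,20,21,22,23,24,25,26,27,28,29,30,31}
step 13: eval (v0 < (1 + (tid // 4))) {16,17,18,19,20,21,22,23,24,25,26,27,28,29,30,31}
step 14: v3 <- ((v0 + v3) + (-4 * v0)) {24,25,26,27,28,29,30,31}
step 15: v0 <- (v0 + 2)               {24,25,26,27,28,29,30,31}
step 16: eval (v0 < (1 + (tid // 4))) {24,25,26,27,28,29,30,31}
step 17: v0 <- ((v3 // 2) // 5)       {0,1,2,3,4,5,6,7,8,9,10,11,12,13,14,15,16,17,18,19,20,21,22,23,24,25,26,27,28,29,30,31}

Answer: 18 steps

v0: -1,-1,-1,-1,-1,-1,-1,-1,-1,-1,-1,-1,-1,-1,-1,-1,-2,-2,-2,-2,-2,-2,-2,-2,-4,-4,-4,-4,-4,-4,-4,-4
v3: -1,-1,-1,-1,-1,-1,-1,-1,-7,-7,-7,-7,-7,-7,-7,-7,-19,-19,-19,-19,-19,-19,-19,-19,-37,-37,-37,-37,-37,-37,-37,-37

steps = 18; useful = 432; efficiency = 432/576 = 3/4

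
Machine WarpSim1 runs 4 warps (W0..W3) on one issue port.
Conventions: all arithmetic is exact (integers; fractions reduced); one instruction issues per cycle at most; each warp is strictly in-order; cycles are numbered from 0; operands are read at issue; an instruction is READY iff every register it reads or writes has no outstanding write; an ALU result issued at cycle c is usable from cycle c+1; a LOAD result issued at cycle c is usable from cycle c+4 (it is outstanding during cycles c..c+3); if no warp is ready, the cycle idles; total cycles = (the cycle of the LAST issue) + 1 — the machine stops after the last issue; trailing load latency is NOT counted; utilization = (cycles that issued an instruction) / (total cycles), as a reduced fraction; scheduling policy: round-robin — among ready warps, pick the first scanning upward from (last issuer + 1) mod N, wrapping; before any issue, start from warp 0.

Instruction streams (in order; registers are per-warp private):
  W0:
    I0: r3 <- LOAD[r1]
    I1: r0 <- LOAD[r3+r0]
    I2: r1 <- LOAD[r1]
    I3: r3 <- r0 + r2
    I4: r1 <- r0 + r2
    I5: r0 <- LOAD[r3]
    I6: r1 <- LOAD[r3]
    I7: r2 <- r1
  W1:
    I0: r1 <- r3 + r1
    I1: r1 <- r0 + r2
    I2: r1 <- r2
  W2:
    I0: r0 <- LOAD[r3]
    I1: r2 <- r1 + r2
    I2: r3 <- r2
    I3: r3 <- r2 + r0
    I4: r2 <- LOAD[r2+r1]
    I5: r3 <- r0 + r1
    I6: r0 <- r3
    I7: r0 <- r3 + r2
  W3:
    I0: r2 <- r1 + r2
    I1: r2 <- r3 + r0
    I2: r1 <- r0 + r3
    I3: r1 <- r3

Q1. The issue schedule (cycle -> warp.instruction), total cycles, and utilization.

cycle 0: W0.I0
cycle 1: W1.I0
cycle 2: W2.I0
cycle 3: W3.I0
cycle 4: W0.I1
cycle 5: W1.I1
cycle 6: W2.I1
cycle 7: W3.I1
cycle 8: W0.I2
cycle 9: W1.I2
cycle 10: W2.I2
cycle 11: W3.I2
cycle 12: W0.I3
cycle 13: W2.I3
cycle 14: W3.I3
cycle 15: W0.I4
cycle 16: W2.I4
cycle 17: W0.I5
cycle 18: W2.I5
cycle 19: W0.I6
cycle 20: W2.I6
cycle 21: W2.I7
cycle 22: idle
cycle 23: W0.I7

Answer: 24 cycles, utilization 23/24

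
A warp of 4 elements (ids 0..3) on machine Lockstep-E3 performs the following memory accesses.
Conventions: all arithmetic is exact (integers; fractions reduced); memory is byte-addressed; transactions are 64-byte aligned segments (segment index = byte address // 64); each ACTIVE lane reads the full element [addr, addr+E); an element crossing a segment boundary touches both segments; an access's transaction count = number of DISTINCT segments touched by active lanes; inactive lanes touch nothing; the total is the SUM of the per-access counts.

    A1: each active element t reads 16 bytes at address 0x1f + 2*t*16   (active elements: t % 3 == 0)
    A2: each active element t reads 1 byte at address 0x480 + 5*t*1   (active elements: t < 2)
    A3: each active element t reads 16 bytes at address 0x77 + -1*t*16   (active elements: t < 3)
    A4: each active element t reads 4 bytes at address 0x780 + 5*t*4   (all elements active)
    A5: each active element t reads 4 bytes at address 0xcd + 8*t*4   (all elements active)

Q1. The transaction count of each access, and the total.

A1: 3 transactions
A2: 1 transaction
A3: 2 transactions
A4: 1 transaction
A5: 2 transactions

Answer: 3,1,2,1,2; total 9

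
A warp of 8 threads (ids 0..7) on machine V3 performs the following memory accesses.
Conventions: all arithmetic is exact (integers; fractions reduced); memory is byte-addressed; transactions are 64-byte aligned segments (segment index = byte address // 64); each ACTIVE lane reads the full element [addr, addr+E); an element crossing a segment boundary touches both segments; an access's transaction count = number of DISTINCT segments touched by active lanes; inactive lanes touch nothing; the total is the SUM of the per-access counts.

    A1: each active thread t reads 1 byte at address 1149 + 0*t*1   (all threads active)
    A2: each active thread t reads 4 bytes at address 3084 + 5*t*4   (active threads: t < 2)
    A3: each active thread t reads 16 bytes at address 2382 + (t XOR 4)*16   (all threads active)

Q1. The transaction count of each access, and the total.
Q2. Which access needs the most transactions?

A1: 1 transaction
A2: 1 transaction
A3: 3 transactions

Answer: 1,1,3; total 5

Answer: A3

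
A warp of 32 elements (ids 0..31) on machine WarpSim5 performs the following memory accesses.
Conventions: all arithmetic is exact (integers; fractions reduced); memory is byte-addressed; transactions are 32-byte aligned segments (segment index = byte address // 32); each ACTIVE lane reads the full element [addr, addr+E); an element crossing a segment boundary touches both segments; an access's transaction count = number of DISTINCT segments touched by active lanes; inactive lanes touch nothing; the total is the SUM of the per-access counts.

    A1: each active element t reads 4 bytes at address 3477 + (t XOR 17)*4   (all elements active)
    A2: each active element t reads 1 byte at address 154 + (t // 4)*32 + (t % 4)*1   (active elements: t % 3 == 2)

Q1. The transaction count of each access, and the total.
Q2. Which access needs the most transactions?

A1: 5 transactions
A2: 8 transactions

Answer: 5,8; total 13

Answer: A2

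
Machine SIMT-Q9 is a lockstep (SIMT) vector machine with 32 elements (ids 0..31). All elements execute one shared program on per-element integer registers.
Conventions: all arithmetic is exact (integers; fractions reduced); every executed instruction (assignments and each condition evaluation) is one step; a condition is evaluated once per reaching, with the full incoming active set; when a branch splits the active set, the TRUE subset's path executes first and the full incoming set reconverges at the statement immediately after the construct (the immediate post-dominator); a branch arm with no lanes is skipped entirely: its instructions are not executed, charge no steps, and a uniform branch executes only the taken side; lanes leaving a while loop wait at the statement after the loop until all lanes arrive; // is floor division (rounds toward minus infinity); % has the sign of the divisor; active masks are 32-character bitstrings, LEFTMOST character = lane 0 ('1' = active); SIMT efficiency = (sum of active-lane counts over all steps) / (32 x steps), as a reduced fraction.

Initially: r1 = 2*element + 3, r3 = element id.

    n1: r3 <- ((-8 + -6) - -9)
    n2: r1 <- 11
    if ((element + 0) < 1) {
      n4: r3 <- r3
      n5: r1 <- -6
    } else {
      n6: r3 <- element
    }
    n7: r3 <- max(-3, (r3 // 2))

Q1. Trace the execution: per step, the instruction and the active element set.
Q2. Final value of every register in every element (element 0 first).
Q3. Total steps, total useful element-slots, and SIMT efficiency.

step 0: r3 <- ((-8 + -6) - -9)       11111111111111111111111111111111
step 1: r1 <- 11                     11111111111111111111111111111111
step 2: eval ((element + 0) < 1)     11111111111111111111111111111111
step 3: r3 <- r3                     10000000000000000000000000000000
step 4: r1 <- -6                     10000000000000000000000000000000
step 5: r3 <- element                01111111111111111111111111111111
step 6: r3 <- max(-3, (r3 // 2))     11111111111111111111111111111111

Answer: 7 steps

r1: -6,11,11,11,11,11,11,11,11,11,11,11,11,11,11,11,11,11,11,11,11,11,11,11,11,11,11,11,11,11,11,11
r3: -3,0,1,1,2,2,3,3,4,4,5,5,6,6,7,7,8,8,9,9,10,10,11,11,12,12,13,13,14,14,15,15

steps = 7; useful = 161; efficiency = 161/224 = 23/32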